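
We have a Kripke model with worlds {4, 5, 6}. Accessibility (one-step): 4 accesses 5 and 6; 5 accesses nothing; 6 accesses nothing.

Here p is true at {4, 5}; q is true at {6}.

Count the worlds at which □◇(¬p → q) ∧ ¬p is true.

1

4: □◇(¬p → q) is F, ¬p is F. ✗
5: □◇(¬p → q) is T, ¬p is F. ✗
6: □◇(¬p → q) is T, ¬p is T. ✓
Satisfying worlds: {6}.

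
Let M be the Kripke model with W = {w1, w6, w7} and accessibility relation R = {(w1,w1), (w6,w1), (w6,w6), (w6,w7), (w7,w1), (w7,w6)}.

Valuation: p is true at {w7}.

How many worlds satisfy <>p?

1

w1: successors {w1}; p there: w1:F. ✗
w6: successors {w1, w6, w7}; p there: w1:F, w6:F, w7:T. ✓
w7: successors {w1, w6}; p there: w1:F, w6:F. ✗
Satisfying worlds: {w6}.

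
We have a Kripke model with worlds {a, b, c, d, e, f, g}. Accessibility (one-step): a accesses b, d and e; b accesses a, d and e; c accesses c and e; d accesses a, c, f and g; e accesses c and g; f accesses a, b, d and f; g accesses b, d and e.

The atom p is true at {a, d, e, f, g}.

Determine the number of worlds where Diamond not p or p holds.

6

a: Diamond not p is T, p is T. ✓
b: Diamond not p is F, p is F. ✗
c: Diamond not p is T, p is F. ✓
d: Diamond not p is T, p is T. ✓
e: Diamond not p is T, p is T. ✓
f: Diamond not p is T, p is T. ✓
g: Diamond not p is T, p is T. ✓
Satisfying worlds: {a, c, d, e, f, g}.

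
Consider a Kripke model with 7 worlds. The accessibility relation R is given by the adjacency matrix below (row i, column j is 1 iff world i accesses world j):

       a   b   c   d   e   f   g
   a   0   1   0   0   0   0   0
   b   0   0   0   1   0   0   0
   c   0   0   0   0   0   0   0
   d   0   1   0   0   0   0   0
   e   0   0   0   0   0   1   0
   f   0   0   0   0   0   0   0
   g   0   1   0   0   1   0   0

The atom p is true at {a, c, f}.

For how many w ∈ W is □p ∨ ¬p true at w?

6

a: □p is F, ¬p is F. ✗
b: □p is F, ¬p is T. ✓
c: □p is T, ¬p is F. ✓
d: □p is F, ¬p is T. ✓
e: □p is T, ¬p is T. ✓
f: □p is T, ¬p is F. ✓
g: □p is F, ¬p is T. ✓
Satisfying worlds: {b, c, d, e, f, g}.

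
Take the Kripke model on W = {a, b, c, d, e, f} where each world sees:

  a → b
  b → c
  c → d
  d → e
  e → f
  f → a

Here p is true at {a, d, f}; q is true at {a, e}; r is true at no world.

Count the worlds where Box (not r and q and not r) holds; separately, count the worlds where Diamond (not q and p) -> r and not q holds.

2 and 4

For Box (not r and q and not r):
a: successors {b}; not r and q and not r there: b:F. ✗
b: successors {c}; not r and q and not r there: c:F. ✗
c: successors {d}; not r and q and not r there: d:F. ✗
d: successors {e}; not r and q and not r there: e:T. ✓
e: successors {f}; not r and q and not r there: f:F. ✗
f: successors {a}; not r and q and not r there: a:T. ✓
— 2 worlds.
For Diamond (not q and p) -> r and not q:
a: Diamond (not q and p) is F, r and not q is F. ✓
b: Diamond (not q and p) is F, r and not q is F. ✓
c: Diamond (not q and p) is T, r and not q is F. ✗
d: Diamond (not q and p) is F, r and not q is F. ✓
e: Diamond (not q and p) is T, r and not q is F. ✗
f: Diamond (not q and p) is F, r and not q is F. ✓
— 4 worlds.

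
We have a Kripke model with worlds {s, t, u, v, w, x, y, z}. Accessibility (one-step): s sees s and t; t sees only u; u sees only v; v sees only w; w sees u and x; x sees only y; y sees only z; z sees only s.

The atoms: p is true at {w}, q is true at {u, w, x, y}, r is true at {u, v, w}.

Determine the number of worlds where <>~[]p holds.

7

s: successors {s, t}; ~[]p there: s:T, t:T. ✓
t: successors {u}; ~[]p there: u:T. ✓
u: successors {v}; ~[]p there: v:F. ✗
v: successors {w}; ~[]p there: w:T. ✓
w: successors {u, x}; ~[]p there: u:T, x:T. ✓
x: successors {y}; ~[]p there: y:T. ✓
y: successors {z}; ~[]p there: z:T. ✓
z: successors {s}; ~[]p there: s:T. ✓
Satisfying worlds: {s, t, v, w, x, y, z}.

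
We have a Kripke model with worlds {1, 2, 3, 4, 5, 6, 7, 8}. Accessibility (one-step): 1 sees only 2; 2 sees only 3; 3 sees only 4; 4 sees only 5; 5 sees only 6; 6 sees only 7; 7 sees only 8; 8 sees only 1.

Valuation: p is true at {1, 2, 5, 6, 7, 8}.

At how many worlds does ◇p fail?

2

1: successors {2}; p there: 2:T. ✓
2: successors {3}; p there: 3:F. ✗
3: successors {4}; p there: 4:F. ✗
4: successors {5}; p there: 5:T. ✓
5: successors {6}; p there: 6:T. ✓
6: successors {7}; p there: 7:T. ✓
7: successors {8}; p there: 8:T. ✓
8: successors {1}; p there: 1:T. ✓
Satisfying worlds: {1, 4, 5, 6, 7, 8}.
So ◇p fails at the other 2 worlds.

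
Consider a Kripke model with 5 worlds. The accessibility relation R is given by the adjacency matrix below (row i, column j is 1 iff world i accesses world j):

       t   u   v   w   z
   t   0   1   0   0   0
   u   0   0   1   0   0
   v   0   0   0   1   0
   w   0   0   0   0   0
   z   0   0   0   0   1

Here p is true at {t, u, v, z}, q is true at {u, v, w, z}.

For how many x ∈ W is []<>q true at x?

4

t: successors {u}; <>q there: u:T. ✓
u: successors {v}; <>q there: v:T. ✓
v: successors {w}; <>q there: w:F. ✗
w: no successors, so []<>q holds vacuously. ✓
z: successors {z}; <>q there: z:T. ✓
Satisfying worlds: {t, u, w, z}.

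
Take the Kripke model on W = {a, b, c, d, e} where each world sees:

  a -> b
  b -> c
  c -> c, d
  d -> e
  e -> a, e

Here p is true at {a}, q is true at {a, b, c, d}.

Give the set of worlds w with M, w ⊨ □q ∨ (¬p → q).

{a, b, c, d}

a: □q is T, ¬p → q is T. ✓
b: □q is T, ¬p → q is T. ✓
c: □q is T, ¬p → q is T. ✓
d: □q is F, ¬p → q is T. ✓
e: □q is F, ¬p → q is F. ✗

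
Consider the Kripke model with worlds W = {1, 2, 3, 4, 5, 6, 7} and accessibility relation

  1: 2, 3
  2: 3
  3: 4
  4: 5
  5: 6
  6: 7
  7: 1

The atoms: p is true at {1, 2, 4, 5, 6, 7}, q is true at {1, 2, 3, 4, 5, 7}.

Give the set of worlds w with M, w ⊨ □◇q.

1: successors {2, 3}; ◇q there: 2:T, 3:T. ✓
2: successors {3}; ◇q there: 3:T. ✓
3: successors {4}; ◇q there: 4:T. ✓
4: successors {5}; ◇q there: 5:F. ✗
5: successors {6}; ◇q there: 6:T. ✓
6: successors {7}; ◇q there: 7:T. ✓
7: successors {1}; ◇q there: 1:T. ✓

{1, 2, 3, 5, 6, 7}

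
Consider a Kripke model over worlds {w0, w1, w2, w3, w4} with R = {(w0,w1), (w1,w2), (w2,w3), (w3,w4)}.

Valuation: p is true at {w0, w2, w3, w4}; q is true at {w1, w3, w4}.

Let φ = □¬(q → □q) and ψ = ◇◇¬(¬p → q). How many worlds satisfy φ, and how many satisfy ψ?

2 and 0

For □¬(q → □q):
w0: successors {w1}; ¬(q → □q) there: w1:T. ✓
w1: successors {w2}; ¬(q → □q) there: w2:F. ✗
w2: successors {w3}; ¬(q → □q) there: w3:F. ✗
w3: successors {w4}; ¬(q → □q) there: w4:F. ✗
w4: no successors, so □¬(q → □q) holds vacuously. ✓
— 2 worlds.
For ◇◇¬(¬p → q):
w0: successors {w1}; ◇¬(¬p → q) there: w1:F. ✗
w1: successors {w2}; ◇¬(¬p → q) there: w2:F. ✗
w2: successors {w3}; ◇¬(¬p → q) there: w3:F. ✗
w3: successors {w4}; ◇¬(¬p → q) there: w4:F. ✗
w4: no successors, so ◇◇¬(¬p → q) fails. ✗
— 0 worlds.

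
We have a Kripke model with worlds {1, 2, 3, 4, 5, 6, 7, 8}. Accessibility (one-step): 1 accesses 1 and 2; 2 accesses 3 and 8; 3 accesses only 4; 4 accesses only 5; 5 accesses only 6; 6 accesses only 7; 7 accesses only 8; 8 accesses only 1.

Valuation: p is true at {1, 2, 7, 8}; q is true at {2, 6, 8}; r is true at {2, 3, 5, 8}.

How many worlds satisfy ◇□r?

1: successors {1, 2}; □r there: 1:F, 2:T. ✓
2: successors {3, 8}; □r there: 3:F, 8:F. ✗
3: successors {4}; □r there: 4:T. ✓
4: successors {5}; □r there: 5:F. ✗
5: successors {6}; □r there: 6:F. ✗
6: successors {7}; □r there: 7:T. ✓
7: successors {8}; □r there: 8:F. ✗
8: successors {1}; □r there: 1:F. ✗
Satisfying worlds: {1, 3, 6}.

3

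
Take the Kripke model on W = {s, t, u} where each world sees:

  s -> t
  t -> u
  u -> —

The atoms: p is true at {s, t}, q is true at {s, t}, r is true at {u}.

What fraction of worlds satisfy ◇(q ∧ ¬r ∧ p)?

1/3

s: successors {t}; q ∧ ¬r ∧ p there: t:T. ✓
t: successors {u}; q ∧ ¬r ∧ p there: u:F. ✗
u: no successors, so ◇(q ∧ ¬r ∧ p) fails. ✗
That's 1 of 3 worlds, so 1/3.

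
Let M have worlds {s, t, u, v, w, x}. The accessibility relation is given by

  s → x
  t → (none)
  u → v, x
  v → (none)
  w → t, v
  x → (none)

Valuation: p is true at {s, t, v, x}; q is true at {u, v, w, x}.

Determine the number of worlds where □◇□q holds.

3

s: successors {x}; ◇□q there: x:F. ✗
t: no successors, so □◇□q holds vacuously. ✓
u: successors {v, x}; ◇□q there: v:F, x:F. ✗
v: no successors, so □◇□q holds vacuously. ✓
w: successors {t, v}; ◇□q there: t:F, v:F. ✗
x: no successors, so □◇□q holds vacuously. ✓
Satisfying worlds: {t, v, x}.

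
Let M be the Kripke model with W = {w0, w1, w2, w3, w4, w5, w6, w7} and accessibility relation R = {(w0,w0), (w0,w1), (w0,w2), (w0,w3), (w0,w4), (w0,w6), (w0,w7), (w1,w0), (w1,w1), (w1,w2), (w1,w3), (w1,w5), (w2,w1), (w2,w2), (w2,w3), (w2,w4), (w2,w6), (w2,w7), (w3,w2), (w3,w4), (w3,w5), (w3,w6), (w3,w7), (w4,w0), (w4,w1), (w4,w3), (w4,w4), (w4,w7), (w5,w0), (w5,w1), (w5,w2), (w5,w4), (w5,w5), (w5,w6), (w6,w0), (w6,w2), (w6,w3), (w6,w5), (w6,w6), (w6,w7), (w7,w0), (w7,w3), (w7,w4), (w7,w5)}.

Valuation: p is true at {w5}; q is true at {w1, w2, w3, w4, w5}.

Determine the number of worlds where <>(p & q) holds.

w0: successors {w0, w1, w2, w3, w4, w6, w7}; p & q there: w0:F, w1:F, w2:F, w3:F, w4:F, w6:F, w7:F. ✗
w1: successors {w0, w1, w2, w3, w5}; p & q there: w0:F, w1:F, w2:F, w3:F, w5:T. ✓
w2: successors {w1, w2, w3, w4, w6, w7}; p & q there: w1:F, w2:F, w3:F, w4:F, w6:F, w7:F. ✗
w3: successors {w2, w4, w5, w6, w7}; p & q there: w2:F, w4:F, w5:T, w6:F, w7:F. ✓
w4: successors {w0, w1, w3, w4, w7}; p & q there: w0:F, w1:F, w3:F, w4:F, w7:F. ✗
w5: successors {w0, w1, w2, w4, w5, w6}; p & q there: w0:F, w1:F, w2:F, w4:F, w5:T, w6:F. ✓
w6: successors {w0, w2, w3, w5, w6, w7}; p & q there: w0:F, w2:F, w3:F, w5:T, w6:F, w7:F. ✓
w7: successors {w0, w3, w4, w5}; p & q there: w0:F, w3:F, w4:F, w5:T. ✓
Satisfying worlds: {w1, w3, w5, w6, w7}.

5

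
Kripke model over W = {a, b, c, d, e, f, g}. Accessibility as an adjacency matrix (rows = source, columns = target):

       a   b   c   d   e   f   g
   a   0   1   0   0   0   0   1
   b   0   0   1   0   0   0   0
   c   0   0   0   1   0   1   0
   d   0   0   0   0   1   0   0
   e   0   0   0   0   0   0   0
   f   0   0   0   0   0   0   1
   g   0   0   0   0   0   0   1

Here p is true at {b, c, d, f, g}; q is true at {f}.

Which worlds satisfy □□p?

{a, b, d, e, f, g}

a: successors {b, g}; □p there: b:T, g:T. ✓
b: successors {c}; □p there: c:T. ✓
c: successors {d, f}; □p there: d:F, f:T. ✗
d: successors {e}; □p there: e:T. ✓
e: no successors, so □□p holds vacuously. ✓
f: successors {g}; □p there: g:T. ✓
g: successors {g}; □p there: g:T. ✓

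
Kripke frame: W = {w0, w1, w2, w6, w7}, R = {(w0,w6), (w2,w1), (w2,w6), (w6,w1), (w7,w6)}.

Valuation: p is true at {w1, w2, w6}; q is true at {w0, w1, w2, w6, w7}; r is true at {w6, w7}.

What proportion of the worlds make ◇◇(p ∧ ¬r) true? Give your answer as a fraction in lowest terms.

3/5

w0: successors {w6}; ◇(p ∧ ¬r) there: w6:T. ✓
w1: no successors, so ◇◇(p ∧ ¬r) fails. ✗
w2: successors {w1, w6}; ◇(p ∧ ¬r) there: w1:F, w6:T. ✓
w6: successors {w1}; ◇(p ∧ ¬r) there: w1:F. ✗
w7: successors {w6}; ◇(p ∧ ¬r) there: w6:T. ✓
That's 3 of 5 worlds, so 3/5.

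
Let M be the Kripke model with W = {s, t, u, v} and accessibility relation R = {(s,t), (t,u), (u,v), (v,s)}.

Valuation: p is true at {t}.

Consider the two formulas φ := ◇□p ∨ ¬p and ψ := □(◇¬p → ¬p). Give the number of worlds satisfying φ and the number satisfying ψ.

3 and 3

For ◇□p ∨ ¬p:
s: ◇□p is F, ¬p is T. ✓
t: ◇□p is F, ¬p is F. ✗
u: ◇□p is F, ¬p is T. ✓
v: ◇□p is T, ¬p is T. ✓
— 3 worlds.
For □(◇¬p → ¬p):
s: successors {t}; ◇¬p → ¬p there: t:F. ✗
t: successors {u}; ◇¬p → ¬p there: u:T. ✓
u: successors {v}; ◇¬p → ¬p there: v:T. ✓
v: successors {s}; ◇¬p → ¬p there: s:T. ✓
— 3 worlds.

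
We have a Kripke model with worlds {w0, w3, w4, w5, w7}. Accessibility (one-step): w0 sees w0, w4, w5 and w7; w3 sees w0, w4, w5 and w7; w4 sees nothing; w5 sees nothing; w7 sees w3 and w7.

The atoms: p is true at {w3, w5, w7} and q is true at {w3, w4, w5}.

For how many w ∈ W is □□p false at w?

w0: successors {w0, w4, w5, w7}; □p there: w0:F, w4:T, w5:T, w7:T. ✗
w3: successors {w0, w4, w5, w7}; □p there: w0:F, w4:T, w5:T, w7:T. ✗
w4: no successors, so □□p holds vacuously. ✓
w5: no successors, so □□p holds vacuously. ✓
w7: successors {w3, w7}; □p there: w3:F, w7:T. ✗
Satisfying worlds: {w4, w5}.
So □□p fails at the other 3 worlds.

3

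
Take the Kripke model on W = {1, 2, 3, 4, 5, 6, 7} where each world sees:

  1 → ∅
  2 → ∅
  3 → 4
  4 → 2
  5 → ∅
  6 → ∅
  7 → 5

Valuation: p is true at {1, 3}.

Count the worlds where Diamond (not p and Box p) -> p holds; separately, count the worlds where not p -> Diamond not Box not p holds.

5 and 2

For Diamond (not p and Box p) -> p:
1: Diamond (not p and Box p) is F, p is T. ✓
2: Diamond (not p and Box p) is F, p is F. ✓
3: Diamond (not p and Box p) is F, p is T. ✓
4: Diamond (not p and Box p) is T, p is F. ✗
5: Diamond (not p and Box p) is F, p is F. ✓
6: Diamond (not p and Box p) is F, p is F. ✓
7: Diamond (not p and Box p) is T, p is F. ✗
— 5 worlds.
For not p -> Diamond not Box not p:
1: not p is F, Diamond not Box not p is F. ✓
2: not p is T, Diamond not Box not p is F. ✗
3: not p is F, Diamond not Box not p is F. ✓
4: not p is T, Diamond not Box not p is F. ✗
5: not p is T, Diamond not Box not p is F. ✗
6: not p is T, Diamond not Box not p is F. ✗
7: not p is T, Diamond not Box not p is F. ✗
— 2 worlds.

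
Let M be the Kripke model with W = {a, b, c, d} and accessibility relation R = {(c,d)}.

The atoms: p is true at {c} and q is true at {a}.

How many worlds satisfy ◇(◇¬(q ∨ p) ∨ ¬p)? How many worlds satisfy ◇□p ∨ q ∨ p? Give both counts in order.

For ◇(◇¬(q ∨ p) ∨ ¬p):
a: no successors, so ◇(◇¬(q ∨ p) ∨ ¬p) fails. ✗
b: no successors, so ◇(◇¬(q ∨ p) ∨ ¬p) fails. ✗
c: successors {d}; ◇¬(q ∨ p) ∨ ¬p there: d:T. ✓
d: no successors, so ◇(◇¬(q ∨ p) ∨ ¬p) fails. ✗
— 1 world.
For ◇□p ∨ q ∨ p:
a: ◇□p is F, q ∨ p is T. ✓
b: ◇□p is F, q ∨ p is F. ✗
c: ◇□p is T, q ∨ p is T. ✓
d: ◇□p is F, q ∨ p is F. ✗
— 2 worlds.

1 and 2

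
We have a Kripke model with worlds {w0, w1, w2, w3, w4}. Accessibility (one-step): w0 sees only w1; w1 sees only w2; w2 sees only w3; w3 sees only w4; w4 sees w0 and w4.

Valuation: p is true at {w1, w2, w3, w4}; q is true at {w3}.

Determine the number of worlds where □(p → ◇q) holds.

1

w0: successors {w1}; p → ◇q there: w1:F. ✗
w1: successors {w2}; p → ◇q there: w2:T. ✓
w2: successors {w3}; p → ◇q there: w3:F. ✗
w3: successors {w4}; p → ◇q there: w4:F. ✗
w4: successors {w0, w4}; p → ◇q there: w0:T, w4:F. ✗
Satisfying worlds: {w1}.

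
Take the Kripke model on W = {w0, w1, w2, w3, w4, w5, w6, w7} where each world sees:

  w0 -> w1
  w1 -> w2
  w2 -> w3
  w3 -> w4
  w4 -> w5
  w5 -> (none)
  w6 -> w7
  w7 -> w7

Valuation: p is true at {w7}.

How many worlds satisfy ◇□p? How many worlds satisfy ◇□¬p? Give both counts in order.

For ◇□p:
w0: successors {w1}; □p there: w1:F. ✗
w1: successors {w2}; □p there: w2:F. ✗
w2: successors {w3}; □p there: w3:F. ✗
w3: successors {w4}; □p there: w4:F. ✗
w4: successors {w5}; □p there: w5:T. ✓
w5: no successors, so ◇□p fails. ✗
w6: successors {w7}; □p there: w7:T. ✓
w7: successors {w7}; □p there: w7:T. ✓
— 3 worlds.
For ◇□¬p:
w0: successors {w1}; □¬p there: w1:T. ✓
w1: successors {w2}; □¬p there: w2:T. ✓
w2: successors {w3}; □¬p there: w3:T. ✓
w3: successors {w4}; □¬p there: w4:T. ✓
w4: successors {w5}; □¬p there: w5:T. ✓
w5: no successors, so ◇□¬p fails. ✗
w6: successors {w7}; □¬p there: w7:F. ✗
w7: successors {w7}; □¬p there: w7:F. ✗
— 5 worlds.

3 and 5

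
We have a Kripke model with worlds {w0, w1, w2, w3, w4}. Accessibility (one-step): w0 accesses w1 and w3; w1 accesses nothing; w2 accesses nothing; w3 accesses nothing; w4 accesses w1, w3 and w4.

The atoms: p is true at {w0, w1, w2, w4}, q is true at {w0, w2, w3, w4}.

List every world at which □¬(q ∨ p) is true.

{w1, w2, w3}

w0: successors {w1, w3}; ¬(q ∨ p) there: w1:F, w3:F. ✗
w1: no successors, so □¬(q ∨ p) holds vacuously. ✓
w2: no successors, so □¬(q ∨ p) holds vacuously. ✓
w3: no successors, so □¬(q ∨ p) holds vacuously. ✓
w4: successors {w1, w3, w4}; ¬(q ∨ p) there: w1:F, w3:F, w4:F. ✗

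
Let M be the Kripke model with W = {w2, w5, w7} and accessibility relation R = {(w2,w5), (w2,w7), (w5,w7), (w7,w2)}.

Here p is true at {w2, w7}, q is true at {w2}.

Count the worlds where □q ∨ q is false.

1

w2: □q is F, q is T. ✓
w5: □q is F, q is F. ✗
w7: □q is T, q is F. ✓
Satisfying worlds: {w2, w7}.
So □q ∨ q fails at the other 1 world.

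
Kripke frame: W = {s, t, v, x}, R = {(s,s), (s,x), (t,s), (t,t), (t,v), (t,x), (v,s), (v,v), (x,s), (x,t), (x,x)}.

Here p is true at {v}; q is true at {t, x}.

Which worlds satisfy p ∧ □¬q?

{v}

s: p is F, □¬q is F. ✗
t: p is F, □¬q is F. ✗
v: p is T, □¬q is T. ✓
x: p is F, □¬q is F. ✗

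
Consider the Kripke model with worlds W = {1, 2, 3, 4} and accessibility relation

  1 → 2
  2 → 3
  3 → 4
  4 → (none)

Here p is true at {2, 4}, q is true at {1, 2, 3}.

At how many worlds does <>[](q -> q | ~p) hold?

1: successors {2}; [](q -> q | ~p) there: 2:T. ✓
2: successors {3}; [](q -> q | ~p) there: 3:T. ✓
3: successors {4}; [](q -> q | ~p) there: 4:T. ✓
4: no successors, so <>[](q -> q | ~p) fails. ✗
Satisfying worlds: {1, 2, 3}.

3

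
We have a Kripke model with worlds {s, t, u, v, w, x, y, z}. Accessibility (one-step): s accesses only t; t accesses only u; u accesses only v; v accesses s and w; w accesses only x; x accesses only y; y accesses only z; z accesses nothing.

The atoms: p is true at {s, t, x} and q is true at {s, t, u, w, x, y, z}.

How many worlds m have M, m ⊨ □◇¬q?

s: successors {t}; ◇¬q there: t:F. ✗
t: successors {u}; ◇¬q there: u:T. ✓
u: successors {v}; ◇¬q there: v:F. ✗
v: successors {s, w}; ◇¬q there: s:F, w:F. ✗
w: successors {x}; ◇¬q there: x:F. ✗
x: successors {y}; ◇¬q there: y:F. ✗
y: successors {z}; ◇¬q there: z:F. ✗
z: no successors, so □◇¬q holds vacuously. ✓
Satisfying worlds: {t, z}.

2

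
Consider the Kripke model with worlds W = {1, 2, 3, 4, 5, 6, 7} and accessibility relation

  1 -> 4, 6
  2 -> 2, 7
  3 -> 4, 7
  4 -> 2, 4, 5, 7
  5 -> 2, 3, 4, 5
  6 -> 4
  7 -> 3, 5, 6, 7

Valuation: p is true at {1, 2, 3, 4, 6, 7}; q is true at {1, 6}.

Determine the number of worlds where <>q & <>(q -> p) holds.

2

1: <>q is T, <>(q -> p) is T. ✓
2: <>q is F, <>(q -> p) is T. ✗
3: <>q is F, <>(q -> p) is T. ✗
4: <>q is F, <>(q -> p) is T. ✗
5: <>q is F, <>(q -> p) is T. ✗
6: <>q is F, <>(q -> p) is T. ✗
7: <>q is T, <>(q -> p) is T. ✓
Satisfying worlds: {1, 7}.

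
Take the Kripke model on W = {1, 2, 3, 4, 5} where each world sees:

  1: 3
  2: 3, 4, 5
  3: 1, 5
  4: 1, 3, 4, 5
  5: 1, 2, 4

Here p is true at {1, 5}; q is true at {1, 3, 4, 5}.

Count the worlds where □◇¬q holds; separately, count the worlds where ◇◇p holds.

For □◇¬q:
1: successors {3}; ◇¬q there: 3:F. ✗
2: successors {3, 4, 5}; ◇¬q there: 3:F, 4:F, 5:T. ✗
3: successors {1, 5}; ◇¬q there: 1:F, 5:T. ✗
4: successors {1, 3, 4, 5}; ◇¬q there: 1:F, 3:F, 4:F, 5:T. ✗
5: successors {1, 2, 4}; ◇¬q there: 1:F, 2:F, 4:F. ✗
— 0 worlds.
For ◇◇p:
1: successors {3}; ◇p there: 3:T. ✓
2: successors {3, 4, 5}; ◇p there: 3:T, 4:T, 5:T. ✓
3: successors {1, 5}; ◇p there: 1:F, 5:T. ✓
4: successors {1, 3, 4, 5}; ◇p there: 1:F, 3:T, 4:T, 5:T. ✓
5: successors {1, 2, 4}; ◇p there: 1:F, 2:T, 4:T. ✓
— 5 worlds.

0 and 5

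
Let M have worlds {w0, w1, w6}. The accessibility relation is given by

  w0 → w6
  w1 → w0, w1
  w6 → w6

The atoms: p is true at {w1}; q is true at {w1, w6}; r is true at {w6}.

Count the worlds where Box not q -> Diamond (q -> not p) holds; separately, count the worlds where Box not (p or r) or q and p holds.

3 and 1

For Box not q -> Diamond (q -> not p):
w0: Box not q is F, Diamond (q -> not p) is T. ✓
w1: Box not q is F, Diamond (q -> not p) is T. ✓
w6: Box not q is F, Diamond (q -> not p) is T. ✓
— 3 worlds.
For Box not (p or r) or q and p:
w0: Box not (p or r) is F, q and p is F. ✗
w1: Box not (p or r) is F, q and p is T. ✓
w6: Box not (p or r) is F, q and p is F. ✗
— 1 world.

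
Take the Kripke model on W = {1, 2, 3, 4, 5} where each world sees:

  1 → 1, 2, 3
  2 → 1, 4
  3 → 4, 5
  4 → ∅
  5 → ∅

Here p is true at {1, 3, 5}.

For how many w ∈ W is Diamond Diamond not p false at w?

3

1: successors {1, 2, 3}; Diamond not p there: 1:T, 2:T, 3:T. ✓
2: successors {1, 4}; Diamond not p there: 1:T, 4:F. ✓
3: successors {4, 5}; Diamond not p there: 4:F, 5:F. ✗
4: no successors, so Diamond Diamond not p fails. ✗
5: no successors, so Diamond Diamond not p fails. ✗
Satisfying worlds: {1, 2}.
So Diamond Diamond not p fails at the other 3 worlds.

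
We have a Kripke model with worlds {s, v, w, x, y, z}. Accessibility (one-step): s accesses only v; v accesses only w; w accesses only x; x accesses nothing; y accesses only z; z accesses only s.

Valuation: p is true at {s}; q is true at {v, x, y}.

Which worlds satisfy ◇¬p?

{s, v, w, y}

s: successors {v}; ¬p there: v:T. ✓
v: successors {w}; ¬p there: w:T. ✓
w: successors {x}; ¬p there: x:T. ✓
x: no successors, so ◇¬p fails. ✗
y: successors {z}; ¬p there: z:T. ✓
z: successors {s}; ¬p there: s:F. ✗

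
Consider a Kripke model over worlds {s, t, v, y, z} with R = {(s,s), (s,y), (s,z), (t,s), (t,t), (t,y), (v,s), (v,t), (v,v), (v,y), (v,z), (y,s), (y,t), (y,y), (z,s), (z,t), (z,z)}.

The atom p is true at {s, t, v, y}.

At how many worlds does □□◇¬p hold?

s: successors {s, y, z}; □◇¬p there: s:F, y:F, z:F. ✗
t: successors {s, t, y}; □◇¬p there: s:F, t:F, y:F. ✗
v: successors {s, t, v, y, z}; □◇¬p there: s:F, t:F, v:F, y:F, z:F. ✗
y: successors {s, t, y}; □◇¬p there: s:F, t:F, y:F. ✗
z: successors {s, t, z}; □◇¬p there: s:F, t:F, z:F. ✗
Satisfying worlds: ∅.

0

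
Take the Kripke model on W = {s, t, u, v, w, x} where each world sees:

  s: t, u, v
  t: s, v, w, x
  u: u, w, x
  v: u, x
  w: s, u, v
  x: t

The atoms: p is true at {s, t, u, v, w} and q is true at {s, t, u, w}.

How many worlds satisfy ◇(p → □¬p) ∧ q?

2

s: ◇(p → □¬p) is F, q is T. ✗
t: ◇(p → □¬p) is T, q is T. ✓
u: ◇(p → □¬p) is T, q is T. ✓
v: ◇(p → □¬p) is T, q is F. ✗
w: ◇(p → □¬p) is F, q is T. ✗
x: ◇(p → □¬p) is F, q is F. ✗
Satisfying worlds: {t, u}.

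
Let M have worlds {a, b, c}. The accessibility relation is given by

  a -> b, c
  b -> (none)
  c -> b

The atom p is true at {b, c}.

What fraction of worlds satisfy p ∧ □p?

2/3

a: p is F, □p is T. ✗
b: p is T, □p is T. ✓
c: p is T, □p is T. ✓
That's 2 of 3 worlds, so 2/3.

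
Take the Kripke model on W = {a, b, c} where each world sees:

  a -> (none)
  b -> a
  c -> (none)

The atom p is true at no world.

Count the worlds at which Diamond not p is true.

1

a: no successors, so Diamond not p fails. ✗
b: successors {a}; not p there: a:T. ✓
c: no successors, so Diamond not p fails. ✗
Satisfying worlds: {b}.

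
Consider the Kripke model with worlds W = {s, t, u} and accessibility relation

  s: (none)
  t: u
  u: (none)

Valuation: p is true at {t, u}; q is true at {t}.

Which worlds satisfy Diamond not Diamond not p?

{t}

s: no successors, so Diamond not Diamond not p fails. ✗
t: successors {u}; not Diamond not p there: u:T. ✓
u: no successors, so Diamond not Diamond not p fails. ✗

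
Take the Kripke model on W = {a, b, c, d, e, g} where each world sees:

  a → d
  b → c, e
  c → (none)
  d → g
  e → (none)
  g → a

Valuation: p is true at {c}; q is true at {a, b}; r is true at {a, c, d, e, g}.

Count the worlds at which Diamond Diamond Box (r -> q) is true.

a: successors {d}; Diamond Box (r -> q) there: d:T. ✓
b: successors {c, e}; Diamond Box (r -> q) there: c:F, e:F. ✗
c: no successors, so Diamond Diamond Box (r -> q) fails. ✗
d: successors {g}; Diamond Box (r -> q) there: g:F. ✗
e: no successors, so Diamond Diamond Box (r -> q) fails. ✗
g: successors {a}; Diamond Box (r -> q) there: a:F. ✗
Satisfying worlds: {a}.

1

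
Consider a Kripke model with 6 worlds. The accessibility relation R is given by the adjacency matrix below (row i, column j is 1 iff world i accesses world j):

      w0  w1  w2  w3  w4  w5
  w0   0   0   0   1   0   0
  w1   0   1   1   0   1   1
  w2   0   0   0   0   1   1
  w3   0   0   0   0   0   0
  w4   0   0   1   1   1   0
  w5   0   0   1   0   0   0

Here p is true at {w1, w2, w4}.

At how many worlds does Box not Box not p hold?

w0: successors {w3}; not Box not p there: w3:F. ✗
w1: successors {w1, w2, w4, w5}; not Box not p there: w1:T, w2:T, w4:T, w5:T. ✓
w2: successors {w4, w5}; not Box not p there: w4:T, w5:T. ✓
w3: no successors, so Box not Box not p holds vacuously. ✓
w4: successors {w2, w3, w4}; not Box not p there: w2:T, w3:F, w4:T. ✗
w5: successors {w2}; not Box not p there: w2:T. ✓
Satisfying worlds: {w1, w2, w3, w5}.

4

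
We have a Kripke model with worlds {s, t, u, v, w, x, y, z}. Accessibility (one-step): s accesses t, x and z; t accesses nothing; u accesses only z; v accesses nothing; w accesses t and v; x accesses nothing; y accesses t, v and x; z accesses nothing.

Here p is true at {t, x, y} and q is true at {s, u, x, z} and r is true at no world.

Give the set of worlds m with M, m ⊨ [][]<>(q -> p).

{s, t, u, v, w, x, y, z}

s: successors {t, x, z}; []<>(q -> p) there: t:T, x:T, z:T. ✓
t: no successors, so [][]<>(q -> p) holds vacuously. ✓
u: successors {z}; []<>(q -> p) there: z:T. ✓
v: no successors, so [][]<>(q -> p) holds vacuously. ✓
w: successors {t, v}; []<>(q -> p) there: t:T, v:T. ✓
x: no successors, so [][]<>(q -> p) holds vacuously. ✓
y: successors {t, v, x}; []<>(q -> p) there: t:T, v:T, x:T. ✓
z: no successors, so [][]<>(q -> p) holds vacuously. ✓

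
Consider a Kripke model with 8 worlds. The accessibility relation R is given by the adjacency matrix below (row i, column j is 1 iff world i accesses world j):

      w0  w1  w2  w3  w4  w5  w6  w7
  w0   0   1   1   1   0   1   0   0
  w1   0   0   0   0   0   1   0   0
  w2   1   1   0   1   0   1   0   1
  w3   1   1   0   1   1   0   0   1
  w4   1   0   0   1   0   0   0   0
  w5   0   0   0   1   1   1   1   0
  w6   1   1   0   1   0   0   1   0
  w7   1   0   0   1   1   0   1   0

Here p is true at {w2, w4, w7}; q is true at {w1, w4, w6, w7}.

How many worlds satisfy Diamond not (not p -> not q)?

w0: successors {w1, w2, w3, w5}; not (not p -> not q) there: w1:T, w2:F, w3:F, w5:F. ✓
w1: successors {w5}; not (not p -> not q) there: w5:F. ✗
w2: successors {w0, w1, w3, w5, w7}; not (not p -> not q) there: w0:F, w1:T, w3:F, w5:F, w7:F. ✓
w3: successors {w0, w1, w3, w4, w7}; not (not p -> not q) there: w0:F, w1:T, w3:F, w4:F, w7:F. ✓
w4: successors {w0, w3}; not (not p -> not q) there: w0:F, w3:F. ✗
w5: successors {w3, w4, w5, w6}; not (not p -> not q) there: w3:F, w4:F, w5:F, w6:T. ✓
w6: successors {w0, w1, w3, w6}; not (not p -> not q) there: w0:F, w1:T, w3:F, w6:T. ✓
w7: successors {w0, w3, w4, w6}; not (not p -> not q) there: w0:F, w3:F, w4:F, w6:T. ✓
Satisfying worlds: {w0, w2, w3, w5, w6, w7}.

6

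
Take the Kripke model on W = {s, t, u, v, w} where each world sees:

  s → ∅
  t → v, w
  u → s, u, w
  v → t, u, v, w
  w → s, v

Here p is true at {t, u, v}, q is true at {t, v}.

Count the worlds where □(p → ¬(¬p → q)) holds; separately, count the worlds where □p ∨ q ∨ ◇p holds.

For □(p → ¬(¬p → q)):
s: no successors, so □(p → ¬(¬p → q)) holds vacuously. ✓
t: successors {v, w}; p → ¬(¬p → q) there: v:F, w:T. ✗
u: successors {s, u, w}; p → ¬(¬p → q) there: s:T, u:F, w:T. ✗
v: successors {t, u, v, w}; p → ¬(¬p → q) there: t:F, u:F, v:F, w:T. ✗
w: successors {s, v}; p → ¬(¬p → q) there: s:T, v:F. ✗
— 1 world.
For □p ∨ q ∨ ◇p:
s: □p ∨ q is T, ◇p is F. ✓
t: □p ∨ q is T, ◇p is T. ✓
u: □p ∨ q is F, ◇p is T. ✓
v: □p ∨ q is T, ◇p is T. ✓
w: □p ∨ q is F, ◇p is T. ✓
— 5 worlds.

1 and 5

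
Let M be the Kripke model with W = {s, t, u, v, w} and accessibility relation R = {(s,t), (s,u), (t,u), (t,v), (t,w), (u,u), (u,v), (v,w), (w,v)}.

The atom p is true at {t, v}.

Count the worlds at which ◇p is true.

4

s: successors {t, u}; p there: t:T, u:F. ✓
t: successors {u, v, w}; p there: u:F, v:T, w:F. ✓
u: successors {u, v}; p there: u:F, v:T. ✓
v: successors {w}; p there: w:F. ✗
w: successors {v}; p there: v:T. ✓
Satisfying worlds: {s, t, u, w}.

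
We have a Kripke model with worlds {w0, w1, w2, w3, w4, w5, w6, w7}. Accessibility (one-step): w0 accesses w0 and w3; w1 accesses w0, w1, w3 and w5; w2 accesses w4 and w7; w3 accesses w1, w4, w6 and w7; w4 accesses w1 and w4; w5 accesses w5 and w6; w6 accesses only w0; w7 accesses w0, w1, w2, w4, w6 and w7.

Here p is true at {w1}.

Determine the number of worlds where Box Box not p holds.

w0: successors {w0, w3}; Box not p there: w0:T, w3:F. ✗
w1: successors {w0, w1, w3, w5}; Box not p there: w0:T, w1:F, w3:F, w5:T. ✗
w2: successors {w4, w7}; Box not p there: w4:F, w7:F. ✗
w3: successors {w1, w4, w6, w7}; Box not p there: w1:F, w4:F, w6:T, w7:F. ✗
w4: successors {w1, w4}; Box not p there: w1:F, w4:F. ✗
w5: successors {w5, w6}; Box not p there: w5:T, w6:T. ✓
w6: successors {w0}; Box not p there: w0:T. ✓
w7: successors {w0, w1, w2, w4, w6, w7}; Box not p there: w0:T, w1:F, w2:T, w4:F, w6:T, w7:F. ✗
Satisfying worlds: {w5, w6}.

2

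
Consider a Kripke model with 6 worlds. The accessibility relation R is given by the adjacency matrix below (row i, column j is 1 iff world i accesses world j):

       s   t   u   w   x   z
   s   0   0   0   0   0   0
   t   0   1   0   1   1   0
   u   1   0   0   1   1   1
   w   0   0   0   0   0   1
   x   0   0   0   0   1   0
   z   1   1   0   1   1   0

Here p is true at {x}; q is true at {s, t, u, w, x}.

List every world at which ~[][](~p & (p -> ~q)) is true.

{t, u, w, x, z}

s: [][](~p & (p -> ~q)) is T. ✗
t: [][](~p & (p -> ~q)) is F. ✓
u: [][](~p & (p -> ~q)) is F. ✓
w: [][](~p & (p -> ~q)) is F. ✓
x: [][](~p & (p -> ~q)) is F. ✓
z: [][](~p & (p -> ~q)) is F. ✓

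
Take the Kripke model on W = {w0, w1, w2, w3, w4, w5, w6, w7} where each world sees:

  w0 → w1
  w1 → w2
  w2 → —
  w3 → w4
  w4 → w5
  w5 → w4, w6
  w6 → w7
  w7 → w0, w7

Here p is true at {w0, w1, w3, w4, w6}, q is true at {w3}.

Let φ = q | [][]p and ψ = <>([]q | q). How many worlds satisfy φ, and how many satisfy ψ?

For q | [][]p:
w0: q is F, [][]p is F. ✗
w1: q is F, [][]p is T. ✓
w2: q is F, [][]p is T. ✓
w3: q is T, [][]p is F. ✓
w4: q is F, [][]p is T. ✓
w5: q is F, [][]p is F. ✗
w6: q is F, [][]p is F. ✗
w7: q is F, [][]p is F. ✗
— 4 worlds.
For <>([]q | q):
w0: successors {w1}; []q | q there: w1:F. ✗
w1: successors {w2}; []q | q there: w2:T. ✓
w2: no successors, so <>([]q | q) fails. ✗
w3: successors {w4}; []q | q there: w4:F. ✗
w4: successors {w5}; []q | q there: w5:F. ✗
w5: successors {w4, w6}; []q | q there: w4:F, w6:F. ✗
w6: successors {w7}; []q | q there: w7:F. ✗
w7: successors {w0, w7}; []q | q there: w0:F, w7:F. ✗
— 1 world.

4 and 1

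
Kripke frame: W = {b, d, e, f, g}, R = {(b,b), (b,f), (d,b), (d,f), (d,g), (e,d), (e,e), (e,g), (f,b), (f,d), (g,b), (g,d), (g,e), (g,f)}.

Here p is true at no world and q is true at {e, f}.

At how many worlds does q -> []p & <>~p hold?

3

b: q is F, []p & <>~p is F. ✓
d: q is F, []p & <>~p is F. ✓
e: q is T, []p & <>~p is F. ✗
f: q is T, []p & <>~p is F. ✗
g: q is F, []p & <>~p is F. ✓
Satisfying worlds: {b, d, g}.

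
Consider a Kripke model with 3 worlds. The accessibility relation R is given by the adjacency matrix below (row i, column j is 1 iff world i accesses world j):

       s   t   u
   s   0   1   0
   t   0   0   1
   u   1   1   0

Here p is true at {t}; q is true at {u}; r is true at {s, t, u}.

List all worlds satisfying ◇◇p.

s: successors {t}; ◇p there: t:F. ✗
t: successors {u}; ◇p there: u:T. ✓
u: successors {s, t}; ◇p there: s:T, t:F. ✓

{t, u}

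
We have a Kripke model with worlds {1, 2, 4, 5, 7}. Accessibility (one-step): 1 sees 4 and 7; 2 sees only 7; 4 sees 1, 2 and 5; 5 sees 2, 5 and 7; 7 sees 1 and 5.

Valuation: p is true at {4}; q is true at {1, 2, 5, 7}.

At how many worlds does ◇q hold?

5

1: successors {4, 7}; q there: 4:F, 7:T. ✓
2: successors {7}; q there: 7:T. ✓
4: successors {1, 2, 5}; q there: 1:T, 2:T, 5:T. ✓
5: successors {2, 5, 7}; q there: 2:T, 5:T, 7:T. ✓
7: successors {1, 5}; q there: 1:T, 5:T. ✓
Satisfying worlds: {1, 2, 4, 5, 7}.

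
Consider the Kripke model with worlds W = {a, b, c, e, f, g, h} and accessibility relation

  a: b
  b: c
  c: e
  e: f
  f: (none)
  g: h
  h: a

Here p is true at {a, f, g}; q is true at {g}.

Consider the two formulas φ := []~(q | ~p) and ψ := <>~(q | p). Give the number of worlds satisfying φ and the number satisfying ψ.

3 and 4

For []~(q | ~p):
a: successors {b}; ~(q | ~p) there: b:F. ✗
b: successors {c}; ~(q | ~p) there: c:F. ✗
c: successors {e}; ~(q | ~p) there: e:F. ✗
e: successors {f}; ~(q | ~p) there: f:T. ✓
f: no successors, so []~(q | ~p) holds vacuously. ✓
g: successors {h}; ~(q | ~p) there: h:F. ✗
h: successors {a}; ~(q | ~p) there: a:T. ✓
— 3 worlds.
For <>~(q | p):
a: successors {b}; ~(q | p) there: b:T. ✓
b: successors {c}; ~(q | p) there: c:T. ✓
c: successors {e}; ~(q | p) there: e:T. ✓
e: successors {f}; ~(q | p) there: f:F. ✗
f: no successors, so <>~(q | p) fails. ✗
g: successors {h}; ~(q | p) there: h:T. ✓
h: successors {a}; ~(q | p) there: a:F. ✗
— 4 worlds.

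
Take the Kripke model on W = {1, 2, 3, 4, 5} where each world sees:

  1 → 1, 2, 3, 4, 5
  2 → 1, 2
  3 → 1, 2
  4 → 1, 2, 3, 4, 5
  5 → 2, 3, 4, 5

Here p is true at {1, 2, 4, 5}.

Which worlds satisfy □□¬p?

∅

1: successors {1, 2, 3, 4, 5}; □¬p there: 1:F, 2:F, 3:F, 4:F, 5:F. ✗
2: successors {1, 2}; □¬p there: 1:F, 2:F. ✗
3: successors {1, 2}; □¬p there: 1:F, 2:F. ✗
4: successors {1, 2, 3, 4, 5}; □¬p there: 1:F, 2:F, 3:F, 4:F, 5:F. ✗
5: successors {2, 3, 4, 5}; □¬p there: 2:F, 3:F, 4:F, 5:F. ✗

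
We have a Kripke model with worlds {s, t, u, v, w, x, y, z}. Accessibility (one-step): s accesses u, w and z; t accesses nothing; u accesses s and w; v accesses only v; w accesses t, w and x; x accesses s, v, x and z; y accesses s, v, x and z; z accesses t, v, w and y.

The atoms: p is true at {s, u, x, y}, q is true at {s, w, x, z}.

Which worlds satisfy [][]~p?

{t, v}

s: successors {u, w, z}; []~p there: u:F, w:F, z:F. ✗
t: no successors, so [][]~p holds vacuously. ✓
u: successors {s, w}; []~p there: s:F, w:F. ✗
v: successors {v}; []~p there: v:T. ✓
w: successors {t, w, x}; []~p there: t:T, w:F, x:F. ✗
x: successors {s, v, x, z}; []~p there: s:F, v:T, x:F, z:F. ✗
y: successors {s, v, x, z}; []~p there: s:F, v:T, x:F, z:F. ✗
z: successors {t, v, w, y}; []~p there: t:T, v:T, w:F, y:F. ✗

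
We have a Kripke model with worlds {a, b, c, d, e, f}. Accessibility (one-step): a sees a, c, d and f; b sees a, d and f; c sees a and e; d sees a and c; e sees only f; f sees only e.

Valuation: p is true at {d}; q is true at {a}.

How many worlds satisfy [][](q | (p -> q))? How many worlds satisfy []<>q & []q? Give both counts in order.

For [][](q | (p -> q)):
a: successors {a, c, d, f}; [](q | (p -> q)) there: a:F, c:T, d:T, f:T. ✗
b: successors {a, d, f}; [](q | (p -> q)) there: a:F, d:T, f:T. ✗
c: successors {a, e}; [](q | (p -> q)) there: a:F, e:T. ✗
d: successors {a, c}; [](q | (p -> q)) there: a:F, c:T. ✗
e: successors {f}; [](q | (p -> q)) there: f:T. ✓
f: successors {e}; [](q | (p -> q)) there: e:T. ✓
— 2 worlds.
For []<>q & []q:
a: []<>q is F, []q is F. ✗
b: []<>q is F, []q is F. ✗
c: []<>q is F, []q is F. ✗
d: []<>q is T, []q is F. ✗
e: []<>q is F, []q is F. ✗
f: []<>q is F, []q is F. ✗
— 0 worlds.

2 and 0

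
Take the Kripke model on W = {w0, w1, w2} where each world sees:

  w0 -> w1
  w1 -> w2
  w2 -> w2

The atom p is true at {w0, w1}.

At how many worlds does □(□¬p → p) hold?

w0: successors {w1}; □¬p → p there: w1:T. ✓
w1: successors {w2}; □¬p → p there: w2:F. ✗
w2: successors {w2}; □¬p → p there: w2:F. ✗
Satisfying worlds: {w0}.

1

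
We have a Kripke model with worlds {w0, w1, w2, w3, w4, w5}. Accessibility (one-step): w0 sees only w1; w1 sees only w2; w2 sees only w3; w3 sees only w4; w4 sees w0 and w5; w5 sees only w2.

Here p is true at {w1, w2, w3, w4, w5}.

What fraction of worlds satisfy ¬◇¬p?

5/6

w0: ◇¬p is F. ✓
w1: ◇¬p is F. ✓
w2: ◇¬p is F. ✓
w3: ◇¬p is F. ✓
w4: ◇¬p is T. ✗
w5: ◇¬p is F. ✓
That's 5 of 6 worlds, so 5/6.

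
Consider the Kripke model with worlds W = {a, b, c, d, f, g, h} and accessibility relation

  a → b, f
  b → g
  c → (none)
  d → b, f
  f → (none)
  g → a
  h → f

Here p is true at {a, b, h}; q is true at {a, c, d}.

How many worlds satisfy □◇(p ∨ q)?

a: successors {b, f}; ◇(p ∨ q) there: b:F, f:F. ✗
b: successors {g}; ◇(p ∨ q) there: g:T. ✓
c: no successors, so □◇(p ∨ q) holds vacuously. ✓
d: successors {b, f}; ◇(p ∨ q) there: b:F, f:F. ✗
f: no successors, so □◇(p ∨ q) holds vacuously. ✓
g: successors {a}; ◇(p ∨ q) there: a:T. ✓
h: successors {f}; ◇(p ∨ q) there: f:F. ✗
Satisfying worlds: {b, c, f, g}.

4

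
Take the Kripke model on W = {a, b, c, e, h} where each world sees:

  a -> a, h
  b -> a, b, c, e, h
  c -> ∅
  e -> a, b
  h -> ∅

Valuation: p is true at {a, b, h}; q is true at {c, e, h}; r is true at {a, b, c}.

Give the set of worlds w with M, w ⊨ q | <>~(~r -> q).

{c, e, h}

a: q is F, <>~(~r -> q) is F. ✗
b: q is F, <>~(~r -> q) is F. ✗
c: q is T, <>~(~r -> q) is F. ✓
e: q is T, <>~(~r -> q) is F. ✓
h: q is T, <>~(~r -> q) is F. ✓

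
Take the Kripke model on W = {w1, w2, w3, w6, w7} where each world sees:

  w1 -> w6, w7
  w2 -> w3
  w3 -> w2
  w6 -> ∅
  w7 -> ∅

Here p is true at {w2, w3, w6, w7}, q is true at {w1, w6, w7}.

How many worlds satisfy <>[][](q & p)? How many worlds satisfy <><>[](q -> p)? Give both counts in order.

1 and 2

For <>[][](q & p):
w1: successors {w6, w7}; [][](q & p) there: w6:T, w7:T. ✓
w2: successors {w3}; [][](q & p) there: w3:F. ✗
w3: successors {w2}; [][](q & p) there: w2:F. ✗
w6: no successors, so <>[][](q & p) fails. ✗
w7: no successors, so <>[][](q & p) fails. ✗
— 1 world.
For <><>[](q -> p):
w1: successors {w6, w7}; <>[](q -> p) there: w6:F, w7:F. ✗
w2: successors {w3}; <>[](q -> p) there: w3:T. ✓
w3: successors {w2}; <>[](q -> p) there: w2:T. ✓
w6: no successors, so <><>[](q -> p) fails. ✗
w7: no successors, so <><>[](q -> p) fails. ✗
— 2 worlds.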